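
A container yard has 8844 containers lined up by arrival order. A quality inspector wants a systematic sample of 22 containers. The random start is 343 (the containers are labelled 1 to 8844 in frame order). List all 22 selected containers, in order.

k = N/n = 8844/22 = 402
container 1: 343
container 2: 343 + 402 = 745
container 3: 745 + 402 = 1147
container 4: 1147 + 402 = 1549
container 5: 1549 + 402 = 1951
container 6: 1951 + 402 = 2353
container 7: 2353 + 402 = 2755
container 8: 2755 + 402 = 3157
container 9: 3157 + 402 = 3559
container 10: 3559 + 402 = 3961
container 11: 3961 + 402 = 4363
container 12: 4363 + 402 = 4765
container 13: 4765 + 402 = 5167
container 14: 5167 + 402 = 5569
container 15: 5569 + 402 = 5971
container 16: 5971 + 402 = 6373
container 17: 6373 + 402 = 6775
container 18: 6775 + 402 = 7177
container 19: 7177 + 402 = 7579
container 20: 7579 + 402 = 7981
container 21: 7981 + 402 = 8383
container 22: 8383 + 402 = 8785

343, 745, 1147, 1549, 1951, 2353, 2755, 3157, 3559, 3961, 4363, 4765, 5167, 5569, 5971, 6373, 6775, 7177, 7579, 7981, 8383, 8785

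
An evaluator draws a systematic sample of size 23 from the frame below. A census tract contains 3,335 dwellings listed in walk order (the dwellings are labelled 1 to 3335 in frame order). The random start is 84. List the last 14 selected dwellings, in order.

1389, 1534, 1679, 1824, 1969, 2114, 2259, 2404, 2549, 2694, 2839, 2984, 3129, 3274

k = N/n = 3335/23 = 145
10th selection = 84 + 9×145 = 1389
11th: 1389 + 145 = 1534
12th: 1534 + 145 = 1679
13th: 1679 + 145 = 1824
14th: 1824 + 145 = 1969
15th: 1969 + 145 = 2114
16th: 2114 + 145 = 2259
17th: 2259 + 145 = 2404
18th: 2404 + 145 = 2549
19th: 2549 + 145 = 2694
20th: 2694 + 145 = 2839
21st: 2839 + 145 = 2984
22nd: 2984 + 145 = 3129
23rd: 3129 + 145 = 3274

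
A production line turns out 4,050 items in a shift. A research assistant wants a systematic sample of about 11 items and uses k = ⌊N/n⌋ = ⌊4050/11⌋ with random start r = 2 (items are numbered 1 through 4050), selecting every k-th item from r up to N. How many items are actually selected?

12

k = ⌊4050/11⌋ = 368
Achieved size = ⌊(4050 − 2)/368⌋ + 1 = ⌊4048/368⌋ + 1 = 11 + 1 = 12
(last selection: 2 + 11×368 = 4050 ≤ 4050; next would be 4418 > 4050)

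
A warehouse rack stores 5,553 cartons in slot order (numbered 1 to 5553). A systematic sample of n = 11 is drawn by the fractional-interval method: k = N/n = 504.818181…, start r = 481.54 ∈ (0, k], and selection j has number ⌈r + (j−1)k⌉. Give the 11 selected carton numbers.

j=1: r + 0k = 481.54 → ⌈·⌉ = 482
j=2: r + 1k = 986.358181… → ⌈·⌉ = 987
j=3: r + 2k = 1491.176363… → ⌈·⌉ = 1492
j=4: r + 3k = 1995.994545… → ⌈·⌉ = 1996
j=5: r + 4k = 2500.812727… → ⌈·⌉ = 2501
j=6: r + 5k = 3005.630909… → ⌈·⌉ = 3006
j=7: r + 6k = 3510.449090… → ⌈·⌉ = 3511
j=8: r + 7k = 4015.267272… → ⌈·⌉ = 4016
j=9: r + 8k = 4520.085454… → ⌈·⌉ = 4521
j=10: r + 9k = 5024.903636… → ⌈·⌉ = 5025
j=11: r + 10k = 5529.721818… → ⌈·⌉ = 5530

482, 987, 1492, 1996, 2501, 3006, 3511, 4016, 4521, 5025, 5530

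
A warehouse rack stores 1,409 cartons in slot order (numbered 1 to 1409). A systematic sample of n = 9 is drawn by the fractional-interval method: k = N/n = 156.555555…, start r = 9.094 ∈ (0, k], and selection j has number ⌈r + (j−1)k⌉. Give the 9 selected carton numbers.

10, 166, 323, 479, 636, 792, 949, 1105, 1262

j=1: r + 0k = 9.094 → ⌈·⌉ = 10
j=2: r + 1k = 165.649555… → ⌈·⌉ = 166
j=3: r + 2k = 322.205111… → ⌈·⌉ = 323
j=4: r + 3k = 478.760666… → ⌈·⌉ = 479
j=5: r + 4k = 635.316222… → ⌈·⌉ = 636
j=6: r + 5k = 791.871777… → ⌈·⌉ = 792
j=7: r + 6k = 948.427333… → ⌈·⌉ = 949
j=8: r + 7k = 1104.982888… → ⌈·⌉ = 1105
j=9: r + 8k = 1261.538444… → ⌈·⌉ = 1262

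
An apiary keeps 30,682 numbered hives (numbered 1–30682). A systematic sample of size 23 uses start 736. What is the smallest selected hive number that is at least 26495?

27416

k = 30682/23 = 1334
Steps past start: ⌈(26495 − 736)/1334⌉ = ⌈25759/1334⌉ = 20
Selected hive: 736 + 20×1334 = 27416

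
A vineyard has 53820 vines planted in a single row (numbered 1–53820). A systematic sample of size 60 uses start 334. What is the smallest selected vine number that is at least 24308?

24553

k = 53820/60 = 897
Steps past start: ⌈(24308 − 334)/897⌉ = ⌈23974/897⌉ = 27
Selected vine: 334 + 27×897 = 24553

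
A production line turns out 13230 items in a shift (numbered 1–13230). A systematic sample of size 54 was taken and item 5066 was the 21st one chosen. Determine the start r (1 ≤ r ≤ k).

166

k = 13230/54 = 245
r = 5066 − (21−1)×245 = 5066 − 4900 = 166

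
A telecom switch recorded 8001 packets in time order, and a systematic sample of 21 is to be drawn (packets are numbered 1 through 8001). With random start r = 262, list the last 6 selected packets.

k = N/n = 8001/21 = 381
16th selection = 262 + 15×381 = 5977
17th: 5977 + 381 = 6358
18th: 6358 + 381 = 6739
19th: 6739 + 381 = 7120
20th: 7120 + 381 = 7501
21st: 7501 + 381 = 7882

5977, 6358, 6739, 7120, 7501, 7882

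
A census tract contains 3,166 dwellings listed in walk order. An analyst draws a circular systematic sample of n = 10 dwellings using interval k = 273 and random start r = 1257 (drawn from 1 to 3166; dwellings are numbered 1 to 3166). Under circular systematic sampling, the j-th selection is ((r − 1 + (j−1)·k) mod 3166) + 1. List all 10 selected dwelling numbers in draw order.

1257, 1530, 1803, 2076, 2349, 2622, 2895, 2, 275, 548

Selection 1: 1257
Selection 2: 1257 + 273 = 1530
Selection 3: 1530 + 273 = 1803
Selection 4: 1803 + 273 = 2076
Selection 5: 2076 + 273 = 2349
Selection 6: 2349 + 273 = 2622
Selection 7: 2622 + 273 = 2895
Selection 8: 2895 + 273 = 3168 → 3168 − 3166 = 2
Selection 9: 2 + 273 = 275
Selection 10: 275 + 273 = 548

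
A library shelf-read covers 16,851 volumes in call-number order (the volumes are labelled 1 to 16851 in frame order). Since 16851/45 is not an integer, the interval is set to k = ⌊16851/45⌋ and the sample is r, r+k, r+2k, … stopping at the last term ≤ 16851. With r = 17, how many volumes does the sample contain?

46

k = ⌊16851/45⌋ = 374
Achieved size = ⌊(16851 − 17)/374⌋ + 1 = ⌊16834/374⌋ + 1 = 45 + 1 = 46
(last selection: 17 + 45×374 = 16847 ≤ 16851; next would be 17221 > 16851)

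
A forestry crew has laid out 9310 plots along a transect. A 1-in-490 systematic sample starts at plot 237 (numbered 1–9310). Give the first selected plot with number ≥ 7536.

7587

k = 490
Steps past start: ⌈(7536 − 237)/490⌉ = ⌈7299/490⌉ = 15
Selected plot: 237 + 15×490 = 7587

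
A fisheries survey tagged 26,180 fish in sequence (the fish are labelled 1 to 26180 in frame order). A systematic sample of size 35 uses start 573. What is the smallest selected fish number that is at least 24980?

25257

k = 26180/35 = 748
Steps past start: ⌈(24980 − 573)/748⌉ = ⌈24407/748⌉ = 33
Selected fish: 573 + 33×748 = 25257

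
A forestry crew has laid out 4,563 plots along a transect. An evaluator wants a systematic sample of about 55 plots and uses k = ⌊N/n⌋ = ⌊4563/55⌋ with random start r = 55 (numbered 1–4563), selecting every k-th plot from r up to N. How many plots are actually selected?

55

k = ⌊4563/55⌋ = 82
Achieved size = ⌊(4563 − 55)/82⌋ + 1 = ⌊4508/82⌋ + 1 = 54 + 1 = 55
(last selection: 55 + 54×82 = 4483 ≤ 4563; next would be 4565 > 4563)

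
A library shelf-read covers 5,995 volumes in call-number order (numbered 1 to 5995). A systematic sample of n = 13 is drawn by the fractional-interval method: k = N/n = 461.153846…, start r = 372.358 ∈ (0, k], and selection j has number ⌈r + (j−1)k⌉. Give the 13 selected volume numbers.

j=1: r + 0k = 372.358 → ⌈·⌉ = 373
j=2: r + 1k = 833.511846… → ⌈·⌉ = 834
j=3: r + 2k = 1294.665692… → ⌈·⌉ = 1295
j=4: r + 3k = 1755.819538… → ⌈·⌉ = 1756
j=5: r + 4k = 2216.973384… → ⌈·⌉ = 2217
j=6: r + 5k = 2678.127230… → ⌈·⌉ = 2679
j=7: r + 6k = 3139.281076… → ⌈·⌉ = 3140
j=8: r + 7k = 3600.434923… → ⌈·⌉ = 3601
j=9: r + 8k = 4061.588769… → ⌈·⌉ = 4062
j=10: r + 9k = 4522.742615… → ⌈·⌉ = 4523
j=11: r + 10k = 4983.896461… → ⌈·⌉ = 4984
j=12: r + 11k = 5445.050307… → ⌈·⌉ = 5446
j=13: r + 12k = 5906.204153… → ⌈·⌉ = 5907

373, 834, 1295, 1756, 2217, 2679, 3140, 3601, 4062, 4523, 4984, 5446, 5907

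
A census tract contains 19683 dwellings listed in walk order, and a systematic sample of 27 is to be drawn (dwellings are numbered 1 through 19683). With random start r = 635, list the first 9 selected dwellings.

k = N/n = 19683/27 = 729
dwelling 1: 635
dwelling 2: 635 + 729 = 1364
dwelling 3: 1364 + 729 = 2093
dwelling 4: 2093 + 729 = 2822
dwelling 5: 2822 + 729 = 3551
dwelling 6: 3551 + 729 = 4280
dwelling 7: 4280 + 729 = 5009
dwelling 8: 5009 + 729 = 5738
dwelling 9: 5738 + 729 = 6467

635, 1364, 2093, 2822, 3551, 4280, 5009, 5738, 6467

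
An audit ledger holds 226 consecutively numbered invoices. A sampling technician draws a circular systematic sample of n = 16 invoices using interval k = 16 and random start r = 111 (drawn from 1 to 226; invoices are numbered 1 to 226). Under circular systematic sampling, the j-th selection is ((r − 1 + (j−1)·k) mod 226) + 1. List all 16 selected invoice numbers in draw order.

Selection 1: 111
Selection 2: 111 + 16 = 127
Selection 3: 127 + 16 = 143
Selection 4: 143 + 16 = 159
Selection 5: 159 + 16 = 175
Selection 6: 175 + 16 = 191
Selection 7: 191 + 16 = 207
Selection 8: 207 + 16 = 223
Selection 9: 223 + 16 = 239 → 239 − 226 = 13
Selection 10: 13 + 16 = 29
Selection 11: 29 + 16 = 45
Selection 12: 45 + 16 = 61
Selection 13: 61 + 16 = 77
Selection 14: 77 + 16 = 93
Selection 15: 93 + 16 = 109
Selection 16: 109 + 16 = 125

111, 127, 143, 159, 175, 191, 207, 223, 13, 29, 45, 61, 77, 93, 109, 125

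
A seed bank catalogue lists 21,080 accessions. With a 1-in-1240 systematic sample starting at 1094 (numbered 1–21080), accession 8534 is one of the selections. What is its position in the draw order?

k = 1240
position = (8534 − 1094)/1240 + 1 = 7440/1240 + 1 = 6 + 1 = 7

7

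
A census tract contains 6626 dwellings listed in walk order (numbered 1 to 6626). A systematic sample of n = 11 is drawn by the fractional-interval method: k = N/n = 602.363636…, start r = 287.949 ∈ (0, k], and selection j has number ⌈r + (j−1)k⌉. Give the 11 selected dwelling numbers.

288, 891, 1493, 2096, 2698, 3300, 3903, 4505, 5107, 5710, 6312

j=1: r + 0k = 287.949 → ⌈·⌉ = 288
j=2: r + 1k = 890.312636… → ⌈·⌉ = 891
j=3: r + 2k = 1492.676272… → ⌈·⌉ = 1493
j=4: r + 3k = 2095.039909… → ⌈·⌉ = 2096
j=5: r + 4k = 2697.403545… → ⌈·⌉ = 2698
j=6: r + 5k = 3299.767181… → ⌈·⌉ = 3300
j=7: r + 6k = 3902.130818… → ⌈·⌉ = 3903
j=8: r + 7k = 4504.494454… → ⌈·⌉ = 4505
j=9: r + 8k = 5106.858090… → ⌈·⌉ = 5107
j=10: r + 9k = 5709.221727… → ⌈·⌉ = 5710
j=11: r + 10k = 6311.585363… → ⌈·⌉ = 6312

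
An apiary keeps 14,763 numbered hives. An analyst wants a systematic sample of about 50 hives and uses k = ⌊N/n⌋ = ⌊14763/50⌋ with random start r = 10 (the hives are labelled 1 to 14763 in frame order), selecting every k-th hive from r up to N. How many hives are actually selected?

k = ⌊14763/50⌋ = 295
Achieved size = ⌊(14763 − 10)/295⌋ + 1 = ⌊14753/295⌋ + 1 = 50 + 1 = 51
(last selection: 10 + 50×295 = 14760 ≤ 14763; next would be 15055 > 14763)

51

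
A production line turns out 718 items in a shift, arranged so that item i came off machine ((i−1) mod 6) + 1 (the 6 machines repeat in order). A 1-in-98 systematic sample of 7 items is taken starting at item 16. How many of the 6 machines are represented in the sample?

Consecutive selections differ by k = 98, so their machine numbers differ by 98 mod 6 = 2.
gcd(98, 6) = 2, so the sample visits 6/2 = 3 distinct residues mod 6.
Start 16 is machine 4; the machines hit are 2, 4, 6.

3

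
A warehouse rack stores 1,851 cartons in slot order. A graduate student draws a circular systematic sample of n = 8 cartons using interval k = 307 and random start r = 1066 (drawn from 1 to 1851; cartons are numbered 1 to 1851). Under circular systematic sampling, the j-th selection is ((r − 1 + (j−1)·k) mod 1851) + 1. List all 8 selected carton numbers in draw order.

1066, 1373, 1680, 136, 443, 750, 1057, 1364

Selection 1: 1066
Selection 2: 1066 + 307 = 1373
Selection 3: 1373 + 307 = 1680
Selection 4: 1680 + 307 = 1987 → 1987 − 1851 = 136
Selection 5: 136 + 307 = 443
Selection 6: 443 + 307 = 750
Selection 7: 750 + 307 = 1057
Selection 8: 1057 + 307 = 1364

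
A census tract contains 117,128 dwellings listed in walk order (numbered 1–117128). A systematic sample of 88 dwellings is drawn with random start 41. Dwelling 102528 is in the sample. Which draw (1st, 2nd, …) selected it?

78

k = 117128/88 = 1331
position = (102528 − 41)/1331 + 1 = 102487/1331 + 1 = 77 + 1 = 78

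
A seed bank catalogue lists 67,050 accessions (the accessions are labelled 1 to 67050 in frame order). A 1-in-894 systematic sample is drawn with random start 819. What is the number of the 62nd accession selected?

k = 894
62nd selection = r + (62−1)·k = 819 + 61×894 = 819 + 54534 = 55353

55353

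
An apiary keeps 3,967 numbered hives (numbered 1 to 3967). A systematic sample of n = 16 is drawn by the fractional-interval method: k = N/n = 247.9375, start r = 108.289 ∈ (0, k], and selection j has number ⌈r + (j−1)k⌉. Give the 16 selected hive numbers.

109, 357, 605, 853, 1101, 1348, 1596, 1844, 2092, 2340, 2588, 2836, 3084, 3332, 3580, 3828

j=1: r + 0k = 108.289 → ⌈·⌉ = 109
j=2: r + 1k = 356.2265 → ⌈·⌉ = 357
j=3: r + 2k = 604.164 → ⌈·⌉ = 605
j=4: r + 3k = 852.1015 → ⌈·⌉ = 853
j=5: r + 4k = 1100.039 → ⌈·⌉ = 1101
j=6: r + 5k = 1347.9765 → ⌈·⌉ = 1348
j=7: r + 6k = 1595.914 → ⌈·⌉ = 1596
j=8: r + 7k = 1843.8515 → ⌈·⌉ = 1844
j=9: r + 8k = 2091.789 → ⌈·⌉ = 2092
j=10: r + 9k = 2339.7265 → ⌈·⌉ = 2340
j=11: r + 10k = 2587.664 → ⌈·⌉ = 2588
j=12: r + 11k = 2835.6015 → ⌈·⌉ = 2836
j=13: r + 12k = 3083.539 → ⌈·⌉ = 3084
j=14: r + 13k = 3331.4765 → ⌈·⌉ = 3332
j=15: r + 14k = 3579.414 → ⌈·⌉ = 3580
j=16: r + 15k = 3827.3515 → ⌈·⌉ = 3828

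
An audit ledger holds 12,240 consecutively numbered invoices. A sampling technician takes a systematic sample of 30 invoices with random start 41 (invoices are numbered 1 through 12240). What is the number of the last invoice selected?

k = 12240/30 = 408
30th selection = r + (30−1)·k = 41 + 29×408 = 41 + 11832 = 11873

11873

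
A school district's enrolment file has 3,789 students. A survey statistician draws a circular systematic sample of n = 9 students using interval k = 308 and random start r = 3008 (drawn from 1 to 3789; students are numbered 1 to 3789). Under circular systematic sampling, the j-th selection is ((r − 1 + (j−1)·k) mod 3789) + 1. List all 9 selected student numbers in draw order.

3008, 3316, 3624, 143, 451, 759, 1067, 1375, 1683

Selection 1: 3008
Selection 2: 3008 + 308 = 3316
Selection 3: 3316 + 308 = 3624
Selection 4: 3624 + 308 = 3932 → 3932 − 3789 = 143
Selection 5: 143 + 308 = 451
Selection 6: 451 + 308 = 759
Selection 7: 759 + 308 = 1067
Selection 8: 1067 + 308 = 1375
Selection 9: 1375 + 308 = 1683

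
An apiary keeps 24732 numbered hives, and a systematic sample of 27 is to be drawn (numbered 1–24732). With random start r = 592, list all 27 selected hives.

592, 1508, 2424, 3340, 4256, 5172, 6088, 7004, 7920, 8836, 9752, 10668, 11584, 12500, 13416, 14332, 15248, 16164, 17080, 17996, 18912, 19828, 20744, 21660, 22576, 23492, 24408

k = N/n = 24732/27 = 916
hive 1: 592
hive 2: 592 + 916 = 1508
hive 3: 1508 + 916 = 2424
hive 4: 2424 + 916 = 3340
hive 5: 3340 + 916 = 4256
hive 6: 4256 + 916 = 5172
hive 7: 5172 + 916 = 6088
hive 8: 6088 + 916 = 7004
hive 9: 7004 + 916 = 7920
hive 10: 7920 + 916 = 8836
hive 11: 8836 + 916 = 9752
hive 12: 9752 + 916 = 10668
hive 13: 10668 + 916 = 11584
hive 14: 11584 + 916 = 12500
hive 15: 12500 + 916 = 13416
hive 16: 13416 + 916 = 14332
hive 17: 14332 + 916 = 15248
hive 18: 15248 + 916 = 16164
hive 19: 16164 + 916 = 17080
hive 20: 17080 + 916 = 17996
hive 21: 17996 + 916 = 18912
hive 22: 18912 + 916 = 19828
hive 23: 19828 + 916 = 20744
hive 24: 20744 + 916 = 21660
hive 25: 21660 + 916 = 22576
hive 26: 22576 + 916 = 23492
hive 27: 23492 + 916 = 24408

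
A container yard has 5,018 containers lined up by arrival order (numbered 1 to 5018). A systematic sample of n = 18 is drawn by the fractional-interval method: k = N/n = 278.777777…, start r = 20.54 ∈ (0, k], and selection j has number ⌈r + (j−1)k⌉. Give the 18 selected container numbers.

j=1: r + 0k = 20.54 → ⌈·⌉ = 21
j=2: r + 1k = 299.317777… → ⌈·⌉ = 300
j=3: r + 2k = 578.095555… → ⌈·⌉ = 579
j=4: r + 3k = 856.873333… → ⌈·⌉ = 857
j=5: r + 4k = 1135.651111… → ⌈·⌉ = 1136
j=6: r + 5k = 1414.428888… → ⌈·⌉ = 1415
j=7: r + 6k = 1693.206666… → ⌈·⌉ = 1694
j=8: r + 7k = 1971.984444… → ⌈·⌉ = 1972
j=9: r + 8k = 2250.762222… → ⌈·⌉ = 2251
j=10: r + 9k = 2529.54 → ⌈·⌉ = 2530
j=11: r + 10k = 2808.317777… → ⌈·⌉ = 2809
j=12: r + 11k = 3087.095555… → ⌈·⌉ = 3088
j=13: r + 12k = 3365.873333… → ⌈·⌉ = 3366
j=14: r + 13k = 3644.651111… → ⌈·⌉ = 3645
j=15: r + 14k = 3923.428888… → ⌈·⌉ = 3924
j=16: r + 15k = 4202.206666… → ⌈·⌉ = 4203
j=17: r + 16k = 4480.984444… → ⌈·⌉ = 4481
j=18: r + 17k = 4759.762222… → ⌈·⌉ = 4760

21, 300, 579, 857, 1136, 1415, 1694, 1972, 2251, 2530, 2809, 3088, 3366, 3645, 3924, 4203, 4481, 4760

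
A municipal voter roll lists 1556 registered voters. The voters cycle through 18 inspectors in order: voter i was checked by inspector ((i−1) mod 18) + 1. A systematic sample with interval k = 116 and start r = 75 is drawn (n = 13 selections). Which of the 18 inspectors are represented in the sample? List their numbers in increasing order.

Consecutive selections differ by k = 116, so their inspector numbers differ by 116 mod 18 = 8.
gcd(116, 18) = 2, so the sample visits 18/2 = 9 distinct residues mod 18.
Start 75 is inspector 3; the inspectors hit are 1, 3, 5, 7, 9, 11, 13, 15, 17.

1, 3, 5, 7, 9, 11, 13, 15, 17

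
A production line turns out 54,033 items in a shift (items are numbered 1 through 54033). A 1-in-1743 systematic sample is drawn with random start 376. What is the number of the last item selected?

52666

k = 1743
31st selection = r + (31−1)·k = 376 + 30×1743 = 376 + 52290 = 52666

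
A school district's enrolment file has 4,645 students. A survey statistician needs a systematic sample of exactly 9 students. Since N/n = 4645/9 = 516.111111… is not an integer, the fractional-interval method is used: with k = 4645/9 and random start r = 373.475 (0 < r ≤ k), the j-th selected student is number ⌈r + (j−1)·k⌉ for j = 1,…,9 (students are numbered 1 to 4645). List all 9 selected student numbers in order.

j=1: r + 0k = 373.475 → ⌈·⌉ = 374
j=2: r + 1k = 889.586111… → ⌈·⌉ = 890
j=3: r + 2k = 1405.697222… → ⌈·⌉ = 1406
j=4: r + 3k = 1921.808333… → ⌈·⌉ = 1922
j=5: r + 4k = 2437.919444… → ⌈·⌉ = 2438
j=6: r + 5k = 2954.030555… → ⌈·⌉ = 2955
j=7: r + 6k = 3470.141666… → ⌈·⌉ = 3471
j=8: r + 7k = 3986.252777… → ⌈·⌉ = 3987
j=9: r + 8k = 4502.363888… → ⌈·⌉ = 4503

374, 890, 1406, 1922, 2438, 2955, 3471, 3987, 4503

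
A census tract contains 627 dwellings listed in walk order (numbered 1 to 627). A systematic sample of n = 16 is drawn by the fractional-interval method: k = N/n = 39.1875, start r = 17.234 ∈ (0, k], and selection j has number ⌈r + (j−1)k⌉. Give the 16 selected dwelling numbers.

j=1: r + 0k = 17.234 → ⌈·⌉ = 18
j=2: r + 1k = 56.4215 → ⌈·⌉ = 57
j=3: r + 2k = 95.609 → ⌈·⌉ = 96
j=4: r + 3k = 134.7965 → ⌈·⌉ = 135
j=5: r + 4k = 173.984 → ⌈·⌉ = 174
j=6: r + 5k = 213.1715 → ⌈·⌉ = 214
j=7: r + 6k = 252.359 → ⌈·⌉ = 253
j=8: r + 7k = 291.5465 → ⌈·⌉ = 292
j=9: r + 8k = 330.734 → ⌈·⌉ = 331
j=10: r + 9k = 369.9215 → ⌈·⌉ = 370
j=11: r + 10k = 409.109 → ⌈·⌉ = 410
j=12: r + 11k = 448.2965 → ⌈·⌉ = 449
j=13: r + 12k = 487.484 → ⌈·⌉ = 488
j=14: r + 13k = 526.6715 → ⌈·⌉ = 527
j=15: r + 14k = 565.859 → ⌈·⌉ = 566
j=16: r + 15k = 605.0465 → ⌈·⌉ = 606

18, 57, 96, 135, 174, 214, 253, 292, 331, 370, 410, 449, 488, 527, 566, 606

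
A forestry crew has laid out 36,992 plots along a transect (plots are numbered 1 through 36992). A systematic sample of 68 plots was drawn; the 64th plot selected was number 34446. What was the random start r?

174

k = 36992/68 = 544
r = 34446 − (64−1)×544 = 34446 − 34272 = 174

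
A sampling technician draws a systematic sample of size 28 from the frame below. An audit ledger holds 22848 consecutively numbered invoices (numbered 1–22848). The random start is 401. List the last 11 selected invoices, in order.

k = N/n = 22848/28 = 816
18th selection = 401 + 17×816 = 14273
19th: 14273 + 816 = 15089
20th: 15089 + 816 = 15905
21st: 15905 + 816 = 16721
22nd: 16721 + 816 = 17537
23rd: 17537 + 816 = 18353
24th: 18353 + 816 = 19169
25th: 19169 + 816 = 19985
26th: 19985 + 816 = 20801
27th: 20801 + 816 = 21617
28th: 21617 + 816 = 22433

14273, 15089, 15905, 16721, 17537, 18353, 19169, 19985, 20801, 21617, 22433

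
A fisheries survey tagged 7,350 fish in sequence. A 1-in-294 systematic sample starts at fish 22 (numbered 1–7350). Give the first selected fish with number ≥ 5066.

5314

k = 294
Steps past start: ⌈(5066 − 22)/294⌉ = ⌈5044/294⌉ = 18
Selected fish: 22 + 18×294 = 5314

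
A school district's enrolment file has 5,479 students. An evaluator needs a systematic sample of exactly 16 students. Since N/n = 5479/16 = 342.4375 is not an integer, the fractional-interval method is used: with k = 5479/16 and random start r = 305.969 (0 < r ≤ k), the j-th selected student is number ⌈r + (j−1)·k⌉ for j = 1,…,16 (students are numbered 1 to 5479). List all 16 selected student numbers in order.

j=1: r + 0k = 305.969 → ⌈·⌉ = 306
j=2: r + 1k = 648.4065 → ⌈·⌉ = 649
j=3: r + 2k = 990.844 → ⌈·⌉ = 991
j=4: r + 3k = 1333.2815 → ⌈·⌉ = 1334
j=5: r + 4k = 1675.719 → ⌈·⌉ = 1676
j=6: r + 5k = 2018.1565 → ⌈·⌉ = 2019
j=7: r + 6k = 2360.594 → ⌈·⌉ = 2361
j=8: r + 7k = 2703.0315 → ⌈·⌉ = 2704
j=9: r + 8k = 3045.469 → ⌈·⌉ = 3046
j=10: r + 9k = 3387.9065 → ⌈·⌉ = 3388
j=11: r + 10k = 3730.344 → ⌈·⌉ = 3731
j=12: r + 11k = 4072.7815 → ⌈·⌉ = 4073
j=13: r + 12k = 4415.219 → ⌈·⌉ = 4416
j=14: r + 13k = 4757.6565 → ⌈·⌉ = 4758
j=15: r + 14k = 5100.094 → ⌈·⌉ = 5101
j=16: r + 15k = 5442.5315 → ⌈·⌉ = 5443

306, 649, 991, 1334, 1676, 2019, 2361, 2704, 3046, 3388, 3731, 4073, 4416, 4758, 5101, 5443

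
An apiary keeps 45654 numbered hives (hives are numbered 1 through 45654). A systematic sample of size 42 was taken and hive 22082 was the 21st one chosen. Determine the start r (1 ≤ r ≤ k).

342

k = 45654/42 = 1087
r = 22082 − (21−1)×1087 = 22082 − 21740 = 342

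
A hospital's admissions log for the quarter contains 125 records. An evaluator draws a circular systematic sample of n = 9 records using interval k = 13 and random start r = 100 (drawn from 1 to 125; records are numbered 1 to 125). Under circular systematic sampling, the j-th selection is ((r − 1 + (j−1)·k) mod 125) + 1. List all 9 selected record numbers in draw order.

Selection 1: 100
Selection 2: 100 + 13 = 113
Selection 3: 113 + 13 = 126 → 126 − 125 = 1
Selection 4: 1 + 13 = 14
Selection 5: 14 + 13 = 27
Selection 6: 27 + 13 = 40
Selection 7: 40 + 13 = 53
Selection 8: 53 + 13 = 66
Selection 9: 66 + 13 = 79

100, 113, 1, 14, 27, 40, 53, 66, 79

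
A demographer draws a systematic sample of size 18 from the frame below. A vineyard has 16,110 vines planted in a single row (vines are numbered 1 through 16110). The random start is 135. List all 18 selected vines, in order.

k = N/n = 16110/18 = 895
vine 1: 135
vine 2: 135 + 895 = 1030
vine 3: 1030 + 895 = 1925
vine 4: 1925 + 895 = 2820
vine 5: 2820 + 895 = 3715
vine 6: 3715 + 895 = 4610
vine 7: 4610 + 895 = 5505
vine 8: 5505 + 895 = 6400
vine 9: 6400 + 895 = 7295
vine 10: 7295 + 895 = 8190
vine 11: 8190 + 895 = 9085
vine 12: 9085 + 895 = 9980
vine 13: 9980 + 895 = 10875
vine 14: 10875 + 895 = 11770
vine 15: 11770 + 895 = 12665
vine 16: 12665 + 895 = 13560
vine 17: 13560 + 895 = 14455
vine 18: 14455 + 895 = 15350

135, 1030, 1925, 2820, 3715, 4610, 5505, 6400, 7295, 8190, 9085, 9980, 10875, 11770, 12665, 13560, 14455, 15350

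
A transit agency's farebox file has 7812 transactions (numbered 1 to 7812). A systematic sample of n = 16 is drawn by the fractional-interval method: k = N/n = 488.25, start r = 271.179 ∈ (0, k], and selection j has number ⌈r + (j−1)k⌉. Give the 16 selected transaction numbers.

272, 760, 1248, 1736, 2225, 2713, 3201, 3689, 4178, 4666, 5154, 5642, 6131, 6619, 7107, 7595

j=1: r + 0k = 271.179 → ⌈·⌉ = 272
j=2: r + 1k = 759.429 → ⌈·⌉ = 760
j=3: r + 2k = 1247.679 → ⌈·⌉ = 1248
j=4: r + 3k = 1735.929 → ⌈·⌉ = 1736
j=5: r + 4k = 2224.179 → ⌈·⌉ = 2225
j=6: r + 5k = 2712.429 → ⌈·⌉ = 2713
j=7: r + 6k = 3200.679 → ⌈·⌉ = 3201
j=8: r + 7k = 3688.929 → ⌈·⌉ = 3689
j=9: r + 8k = 4177.179 → ⌈·⌉ = 4178
j=10: r + 9k = 4665.429 → ⌈·⌉ = 4666
j=11: r + 10k = 5153.679 → ⌈·⌉ = 5154
j=12: r + 11k = 5641.929 → ⌈·⌉ = 5642
j=13: r + 12k = 6130.179 → ⌈·⌉ = 6131
j=14: r + 13k = 6618.429 → ⌈·⌉ = 6619
j=15: r + 14k = 7106.679 → ⌈·⌉ = 7107
j=16: r + 15k = 7594.929 → ⌈·⌉ = 7595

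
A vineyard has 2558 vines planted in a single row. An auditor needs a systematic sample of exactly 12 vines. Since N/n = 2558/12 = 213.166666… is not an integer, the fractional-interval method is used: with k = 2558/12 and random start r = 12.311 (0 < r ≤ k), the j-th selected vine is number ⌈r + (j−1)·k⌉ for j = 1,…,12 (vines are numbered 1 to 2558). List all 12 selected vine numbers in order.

j=1: r + 0k = 12.311 → ⌈·⌉ = 13
j=2: r + 1k = 225.477666… → ⌈·⌉ = 226
j=3: r + 2k = 438.644333… → ⌈·⌉ = 439
j=4: r + 3k = 651.811 → ⌈·⌉ = 652
j=5: r + 4k = 864.977666… → ⌈·⌉ = 865
j=6: r + 5k = 1078.144333… → ⌈·⌉ = 1079
j=7: r + 6k = 1291.311 → ⌈·⌉ = 1292
j=8: r + 7k = 1504.477666… → ⌈·⌉ = 1505
j=9: r + 8k = 1717.644333… → ⌈·⌉ = 1718
j=10: r + 9k = 1930.811 → ⌈·⌉ = 1931
j=11: r + 10k = 2143.977666… → ⌈·⌉ = 2144
j=12: r + 11k = 2357.144333… → ⌈·⌉ = 2358

13, 226, 439, 652, 865, 1079, 1292, 1505, 1718, 1931, 2144, 2358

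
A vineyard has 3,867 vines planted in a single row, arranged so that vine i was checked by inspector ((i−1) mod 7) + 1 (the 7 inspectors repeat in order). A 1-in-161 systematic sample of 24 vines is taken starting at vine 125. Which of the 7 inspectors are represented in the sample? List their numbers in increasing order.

6

Consecutive selections differ by k = 161, so their inspector numbers differ by 161 mod 7 = 0.
gcd(161, 7) = 7, so the sample visits 7/7 = 1 distinct residues mod 7.
Start 125 is inspector 6; the inspectors hit are 6.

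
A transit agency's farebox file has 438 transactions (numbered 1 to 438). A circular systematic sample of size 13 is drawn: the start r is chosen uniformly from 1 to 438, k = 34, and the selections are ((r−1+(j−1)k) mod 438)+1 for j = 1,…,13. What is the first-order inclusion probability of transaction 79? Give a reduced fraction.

13/438

For each position j, as r ranges over 1…438 the j-th selection hits every transaction exactly once, so transaction 79 is selected for exactly 13 of the 438 starts.
Inclusion probability = 13/438.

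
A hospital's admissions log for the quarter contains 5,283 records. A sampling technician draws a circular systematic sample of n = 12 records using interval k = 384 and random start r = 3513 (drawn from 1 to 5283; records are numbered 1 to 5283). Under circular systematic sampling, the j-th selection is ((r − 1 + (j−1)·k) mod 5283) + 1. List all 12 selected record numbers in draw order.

3513, 3897, 4281, 4665, 5049, 150, 534, 918, 1302, 1686, 2070, 2454

Selection 1: 3513
Selection 2: 3513 + 384 = 3897
Selection 3: 3897 + 384 = 4281
Selection 4: 4281 + 384 = 4665
Selection 5: 4665 + 384 = 5049
Selection 6: 5049 + 384 = 5433 → 5433 − 5283 = 150
Selection 7: 150 + 384 = 534
Selection 8: 534 + 384 = 918
Selection 9: 918 + 384 = 1302
Selection 10: 1302 + 384 = 1686
Selection 11: 1686 + 384 = 2070
Selection 12: 2070 + 384 = 2454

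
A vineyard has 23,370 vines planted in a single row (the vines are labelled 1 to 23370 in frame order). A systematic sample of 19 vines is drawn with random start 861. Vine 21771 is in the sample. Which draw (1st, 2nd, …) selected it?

k = 23370/19 = 1230
position = (21771 − 861)/1230 + 1 = 20910/1230 + 1 = 17 + 1 = 18

18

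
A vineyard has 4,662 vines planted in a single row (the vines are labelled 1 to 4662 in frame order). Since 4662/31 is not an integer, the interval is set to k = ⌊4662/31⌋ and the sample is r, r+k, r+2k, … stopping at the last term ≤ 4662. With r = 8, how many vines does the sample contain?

32

k = ⌊4662/31⌋ = 150
Achieved size = ⌊(4662 − 8)/150⌋ + 1 = ⌊4654/150⌋ + 1 = 31 + 1 = 32
(last selection: 8 + 31×150 = 4658 ≤ 4662; next would be 4808 > 4662)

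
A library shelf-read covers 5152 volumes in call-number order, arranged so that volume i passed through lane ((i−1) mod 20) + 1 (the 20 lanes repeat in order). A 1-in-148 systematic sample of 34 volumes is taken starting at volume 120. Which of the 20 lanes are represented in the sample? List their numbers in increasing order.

4, 8, 12, 16, 20

Consecutive selections differ by k = 148, so their lane numbers differ by 148 mod 20 = 8.
gcd(148, 20) = 4, so the sample visits 20/4 = 5 distinct residues mod 20.
Start 120 is lane 20; the lanes hit are 4, 8, 12, 16, 20.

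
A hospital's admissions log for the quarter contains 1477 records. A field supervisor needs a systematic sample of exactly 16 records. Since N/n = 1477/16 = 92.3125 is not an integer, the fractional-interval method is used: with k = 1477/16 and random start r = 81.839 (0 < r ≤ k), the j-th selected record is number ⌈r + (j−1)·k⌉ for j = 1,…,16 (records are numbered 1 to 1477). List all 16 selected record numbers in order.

j=1: r + 0k = 81.839 → ⌈·⌉ = 82
j=2: r + 1k = 174.1515 → ⌈·⌉ = 175
j=3: r + 2k = 266.464 → ⌈·⌉ = 267
j=4: r + 3k = 358.7765 → ⌈·⌉ = 359
j=5: r + 4k = 451.089 → ⌈·⌉ = 452
j=6: r + 5k = 543.4015 → ⌈·⌉ = 544
j=7: r + 6k = 635.714 → ⌈·⌉ = 636
j=8: r + 7k = 728.0265 → ⌈·⌉ = 729
j=9: r + 8k = 820.339 → ⌈·⌉ = 821
j=10: r + 9k = 912.6515 → ⌈·⌉ = 913
j=11: r + 10k = 1004.964 → ⌈·⌉ = 1005
j=12: r + 11k = 1097.2765 → ⌈·⌉ = 1098
j=13: r + 12k = 1189.589 → ⌈·⌉ = 1190
j=14: r + 13k = 1281.9015 → ⌈·⌉ = 1282
j=15: r + 14k = 1374.214 → ⌈·⌉ = 1375
j=16: r + 15k = 1466.5265 → ⌈·⌉ = 1467

82, 175, 267, 359, 452, 544, 636, 729, 821, 913, 1005, 1098, 1190, 1282, 1375, 1467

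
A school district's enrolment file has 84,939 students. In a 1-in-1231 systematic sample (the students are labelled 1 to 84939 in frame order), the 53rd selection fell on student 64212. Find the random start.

200

k = 1231
r = 64212 − (53−1)×1231 = 64212 − 64012 = 200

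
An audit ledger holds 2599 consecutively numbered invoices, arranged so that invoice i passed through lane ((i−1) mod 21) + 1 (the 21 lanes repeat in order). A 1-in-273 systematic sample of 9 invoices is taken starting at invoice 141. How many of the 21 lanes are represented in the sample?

1

Consecutive selections differ by k = 273, so their lane numbers differ by 273 mod 21 = 0.
gcd(273, 21) = 21, so the sample visits 21/21 = 1 distinct residues mod 21.
Start 141 is lane 15; the lanes hit are 15.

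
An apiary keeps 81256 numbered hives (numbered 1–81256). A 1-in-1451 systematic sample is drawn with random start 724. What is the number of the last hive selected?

80529

k = 1451
56th selection = r + (56−1)·k = 724 + 55×1451 = 724 + 79805 = 80529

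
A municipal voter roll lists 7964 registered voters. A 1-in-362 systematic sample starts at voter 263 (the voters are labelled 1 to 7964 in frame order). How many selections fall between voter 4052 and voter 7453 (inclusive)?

9

k = 362
First selection ≥ 4052: 263 + ⌈(4052−263)/362⌉·362 = 263 + 11×362 = 4245
Last selection ≤ 7453: 263 + ⌊(7453−263)/362⌋·362 = 263 + 19×362 = 7141
Count = 19 − 11 + 1 = 9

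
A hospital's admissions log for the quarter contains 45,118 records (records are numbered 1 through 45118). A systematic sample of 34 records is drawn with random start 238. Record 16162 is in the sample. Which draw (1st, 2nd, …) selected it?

k = 45118/34 = 1327
position = (16162 − 238)/1327 + 1 = 15924/1327 + 1 = 12 + 1 = 13

13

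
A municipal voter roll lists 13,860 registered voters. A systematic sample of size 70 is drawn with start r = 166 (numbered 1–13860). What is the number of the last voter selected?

13828

k = 13860/70 = 198
70th selection = r + (70−1)·k = 166 + 69×198 = 166 + 13662 = 13828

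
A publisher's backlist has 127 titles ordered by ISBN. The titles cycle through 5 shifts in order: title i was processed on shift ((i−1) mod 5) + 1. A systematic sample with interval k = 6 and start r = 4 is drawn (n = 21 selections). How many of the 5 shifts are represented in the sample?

5

Consecutive selections differ by k = 6, so their shift numbers differ by 6 mod 5 = 1.
gcd(6, 5) = 1, so the sample visits 5/1 = 5 distinct residues mod 5.
Start 4 is shift 4; the shifts hit are 1, 2, 3, 4, 5.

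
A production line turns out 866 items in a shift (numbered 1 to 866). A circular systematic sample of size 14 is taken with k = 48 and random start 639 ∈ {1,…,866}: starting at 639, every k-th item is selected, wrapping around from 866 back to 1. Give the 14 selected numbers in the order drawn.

639, 687, 735, 783, 831, 13, 61, 109, 157, 205, 253, 301, 349, 397

Selection 1: 639
Selection 2: 639 + 48 = 687
Selection 3: 687 + 48 = 735
Selection 4: 735 + 48 = 783
Selection 5: 783 + 48 = 831
Selection 6: 831 + 48 = 879 → 879 − 866 = 13
Selection 7: 13 + 48 = 61
Selection 8: 61 + 48 = 109
Selection 9: 109 + 48 = 157
Selection 10: 157 + 48 = 205
Selection 11: 205 + 48 = 253
Selection 12: 253 + 48 = 301
Selection 13: 301 + 48 = 349
Selection 14: 349 + 48 = 397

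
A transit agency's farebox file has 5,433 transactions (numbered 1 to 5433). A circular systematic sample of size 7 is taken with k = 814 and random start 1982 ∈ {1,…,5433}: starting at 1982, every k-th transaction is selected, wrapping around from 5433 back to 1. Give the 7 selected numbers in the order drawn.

1982, 2796, 3610, 4424, 5238, 619, 1433

Selection 1: 1982
Selection 2: 1982 + 814 = 2796
Selection 3: 2796 + 814 = 3610
Selection 4: 3610 + 814 = 4424
Selection 5: 4424 + 814 = 5238
Selection 6: 5238 + 814 = 6052 → 6052 − 5433 = 619
Selection 7: 619 + 814 = 1433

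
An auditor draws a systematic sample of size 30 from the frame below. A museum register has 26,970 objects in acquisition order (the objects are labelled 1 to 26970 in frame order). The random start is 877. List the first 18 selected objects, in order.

k = N/n = 26970/30 = 899
object 1: 877
object 2: 877 + 899 = 1776
object 3: 1776 + 899 = 2675
object 4: 2675 + 899 = 3574
object 5: 3574 + 899 = 4473
object 6: 4473 + 899 = 5372
object 7: 5372 + 899 = 6271
object 8: 6271 + 899 = 7170
object 9: 7170 + 899 = 8069
object 10: 8069 + 899 = 8968
object 11: 8968 + 899 = 9867
object 12: 9867 + 899 = 10766
object 13: 10766 + 899 = 11665
object 14: 11665 + 899 = 12564
object 15: 12564 + 899 = 13463
object 16: 13463 + 899 = 14362
object 17: 14362 + 899 = 15261
object 18: 15261 + 899 = 16160

877, 1776, 2675, 3574, 4473, 5372, 6271, 7170, 8069, 8968, 9867, 10766, 11665, 12564, 13463, 14362, 15261, 16160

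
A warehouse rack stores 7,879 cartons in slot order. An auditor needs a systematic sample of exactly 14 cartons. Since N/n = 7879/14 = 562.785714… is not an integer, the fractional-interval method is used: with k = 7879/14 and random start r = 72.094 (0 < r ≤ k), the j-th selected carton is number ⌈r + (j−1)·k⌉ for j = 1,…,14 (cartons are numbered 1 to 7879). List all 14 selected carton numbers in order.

j=1: r + 0k = 72.094 → ⌈·⌉ = 73
j=2: r + 1k = 634.879714… → ⌈·⌉ = 635
j=3: r + 2k = 1197.665428… → ⌈·⌉ = 1198
j=4: r + 3k = 1760.451142… → ⌈·⌉ = 1761
j=5: r + 4k = 2323.236857… → ⌈·⌉ = 2324
j=6: r + 5k = 2886.022571… → ⌈·⌉ = 2887
j=7: r + 6k = 3448.808285… → ⌈·⌉ = 3449
j=8: r + 7k = 4011.594 → ⌈·⌉ = 4012
j=9: r + 8k = 4574.379714… → ⌈·⌉ = 4575
j=10: r + 9k = 5137.165428… → ⌈·⌉ = 5138
j=11: r + 10k = 5699.951142… → ⌈·⌉ = 5700
j=12: r + 11k = 6262.736857… → ⌈·⌉ = 6263
j=13: r + 12k = 6825.522571… → ⌈·⌉ = 6826
j=14: r + 13k = 7388.308285… → ⌈·⌉ = 7389

73, 635, 1198, 1761, 2324, 2887, 3449, 4012, 4575, 5138, 5700, 6263, 6826, 7389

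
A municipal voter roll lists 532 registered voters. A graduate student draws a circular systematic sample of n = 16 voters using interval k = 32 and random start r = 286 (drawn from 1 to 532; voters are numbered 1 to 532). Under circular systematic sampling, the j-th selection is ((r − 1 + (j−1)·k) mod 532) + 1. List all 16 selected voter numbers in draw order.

Selection 1: 286
Selection 2: 286 + 32 = 318
Selection 3: 318 + 32 = 350
Selection 4: 350 + 32 = 382
Selection 5: 382 + 32 = 414
Selection 6: 414 + 32 = 446
Selection 7: 446 + 32 = 478
Selection 8: 478 + 32 = 510
Selection 9: 510 + 32 = 542 → 542 − 532 = 10
Selection 10: 10 + 32 = 42
Selection 11: 42 + 32 = 74
Selection 12: 74 + 32 = 106
Selection 13: 106 + 32 = 138
Selection 14: 138 + 32 = 170
Selection 15: 170 + 32 = 202
Selection 16: 202 + 32 = 234

286, 318, 350, 382, 414, 446, 478, 510, 10, 42, 74, 106, 138, 170, 202, 234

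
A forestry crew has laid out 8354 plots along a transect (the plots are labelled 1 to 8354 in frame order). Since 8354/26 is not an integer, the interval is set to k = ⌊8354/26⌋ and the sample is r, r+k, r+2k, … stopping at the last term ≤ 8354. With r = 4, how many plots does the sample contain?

27

k = ⌊8354/26⌋ = 321
Achieved size = ⌊(8354 − 4)/321⌋ + 1 = ⌊8350/321⌋ + 1 = 26 + 1 = 27
(last selection: 4 + 26×321 = 8350 ≤ 8354; next would be 8671 > 8354)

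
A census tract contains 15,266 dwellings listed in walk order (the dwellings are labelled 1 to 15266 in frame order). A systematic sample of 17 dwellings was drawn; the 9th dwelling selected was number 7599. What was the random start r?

415

k = 15266/17 = 898
r = 7599 − (9−1)×898 = 7599 − 7184 = 415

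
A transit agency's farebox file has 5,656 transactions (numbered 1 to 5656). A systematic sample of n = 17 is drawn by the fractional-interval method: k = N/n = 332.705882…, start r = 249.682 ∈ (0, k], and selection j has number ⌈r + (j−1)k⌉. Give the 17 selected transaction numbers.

j=1: r + 0k = 249.682 → ⌈·⌉ = 250
j=2: r + 1k = 582.387882… → ⌈·⌉ = 583
j=3: r + 2k = 915.093764… → ⌈·⌉ = 916
j=4: r + 3k = 1247.799647… → ⌈·⌉ = 1248
j=5: r + 4k = 1580.505529… → ⌈·⌉ = 1581
j=6: r + 5k = 1913.211411… → ⌈·⌉ = 1914
j=7: r + 6k = 2245.917294… → ⌈·⌉ = 2246
j=8: r + 7k = 2578.623176… → ⌈·⌉ = 2579
j=9: r + 8k = 2911.329058… → ⌈·⌉ = 2912
j=10: r + 9k = 3244.034941… → ⌈·⌉ = 3245
j=11: r + 10k = 3576.740823… → ⌈·⌉ = 3577
j=12: r + 11k = 3909.446705… → ⌈·⌉ = 3910
j=13: r + 12k = 4242.152588… → ⌈·⌉ = 4243
j=14: r + 13k = 4574.858470… → ⌈·⌉ = 4575
j=15: r + 14k = 4907.564352… → ⌈·⌉ = 4908
j=16: r + 15k = 5240.270235… → ⌈·⌉ = 5241
j=17: r + 16k = 5572.976117… → ⌈·⌉ = 5573

250, 583, 916, 1248, 1581, 1914, 2246, 2579, 2912, 3245, 3577, 3910, 4243, 4575, 4908, 5241, 5573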